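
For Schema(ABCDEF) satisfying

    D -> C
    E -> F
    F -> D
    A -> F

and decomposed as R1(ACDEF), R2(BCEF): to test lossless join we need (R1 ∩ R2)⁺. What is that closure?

R1 ∩ R2 = {CEF}.
F → D applies, adding D
Closure: {CDEF}.

CDEF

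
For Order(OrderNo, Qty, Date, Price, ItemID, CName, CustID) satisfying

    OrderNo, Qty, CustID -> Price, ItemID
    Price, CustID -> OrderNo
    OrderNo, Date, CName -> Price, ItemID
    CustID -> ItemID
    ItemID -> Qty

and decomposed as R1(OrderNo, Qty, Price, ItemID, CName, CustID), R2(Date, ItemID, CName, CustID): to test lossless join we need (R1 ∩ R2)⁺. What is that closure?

R1 ∩ R2 = {ItemID, CName, CustID}.
ItemID → Qty applies, adding Qty
Closure: {Qty, ItemID, CName, CustID}.

Qty, ItemID, CName, CustID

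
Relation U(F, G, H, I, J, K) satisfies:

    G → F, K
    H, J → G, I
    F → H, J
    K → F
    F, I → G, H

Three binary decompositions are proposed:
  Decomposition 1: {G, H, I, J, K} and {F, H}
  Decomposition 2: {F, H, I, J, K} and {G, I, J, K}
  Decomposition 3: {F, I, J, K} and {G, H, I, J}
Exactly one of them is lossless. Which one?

Decomposition 1: common = {H}, closure = {H} → lossy.
Decomposition 2: common = {I, J, K}, closure = {F, G, H, I, J, K} → lossless.
Decomposition 3: common = {I, J}, closure = {I, J} → lossy.

Decomposition 2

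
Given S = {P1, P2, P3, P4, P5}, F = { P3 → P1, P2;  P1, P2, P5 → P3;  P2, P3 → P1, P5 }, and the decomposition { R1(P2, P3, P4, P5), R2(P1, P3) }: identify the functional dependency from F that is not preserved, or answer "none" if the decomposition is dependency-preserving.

P1, P2, P5 → P3

Check P1, P2, P5 → P3: no single fragment contains all of {P1, P2, P3, P5}, and the restricted closure of {P1, P2, P5} across the fragments never reaches {P3}.
P3 → P1, P2 is preserved.
P2, P3 → P1, P5 is preserved.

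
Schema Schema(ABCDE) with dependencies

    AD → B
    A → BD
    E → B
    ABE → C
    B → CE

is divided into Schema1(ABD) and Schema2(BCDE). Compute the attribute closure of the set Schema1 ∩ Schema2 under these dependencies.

Schema1 ∩ Schema2 = {BD}.
B → CE applies, adding CE
Closure: {BCDE}.

BCDE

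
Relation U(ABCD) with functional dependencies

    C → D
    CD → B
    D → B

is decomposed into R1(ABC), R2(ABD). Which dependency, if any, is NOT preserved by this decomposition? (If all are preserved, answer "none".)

Check C → D: no single fragment contains all of {CD}, and the restricted closure of {C} across the fragments never reaches {D}.
CD → B is preserved.
D → B is preserved.

C → D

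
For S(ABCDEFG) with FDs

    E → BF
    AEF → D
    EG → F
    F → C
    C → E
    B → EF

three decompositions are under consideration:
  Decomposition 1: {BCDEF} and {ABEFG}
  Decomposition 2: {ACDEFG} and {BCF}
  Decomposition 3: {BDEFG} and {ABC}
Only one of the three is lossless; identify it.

Decomposition 1: common = {BEF}, closure = {BCEF} → lossy.
Decomposition 2: common = {CF}, closure = {BCEF} → lossless.
Decomposition 3: common = {B}, closure = {BCEF} → lossy.

Decomposition 2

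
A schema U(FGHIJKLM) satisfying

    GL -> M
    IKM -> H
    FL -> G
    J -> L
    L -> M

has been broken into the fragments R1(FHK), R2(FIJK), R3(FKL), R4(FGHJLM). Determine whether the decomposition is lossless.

Chase test. Columns are FGHIJKLM; row i has aⱼ where attribute j ∈ Ri, else bᵢⱼ.
Initial tableau (one row per fragment):
  row 1: a1 b12 a3 b14 b15 a6 b17 b18
  row 2: a1 b22 b23 a4 a5 a6 b27 b28
  row 3: a1 b32 b33 b34 b35 a6 a7 b38
  row 4: a1 a2 a3 b44 a5 b46 a7 a8
Rows 3 and 4 agree on FL; apply FL→G and equate their G entries.
Rows 2 and 4 agree on J; apply J→L and equate their L entries.
Rows 2 and 3 agree on L; apply L→M and equate their M entries.
Rows 2 and 4 agree on L; apply L→M and equate their M entries.
Rows 2 and 3 agree on FL; apply FL→G and equate their G entries.
No row becomes fully distinguished — the join is lossy.

No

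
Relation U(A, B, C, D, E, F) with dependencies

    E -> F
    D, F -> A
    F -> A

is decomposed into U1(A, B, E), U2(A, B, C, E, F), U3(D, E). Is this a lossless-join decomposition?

Chase test. Columns are A, B, C, D, E, F; row i has aⱼ where attribute j ∈ Ui, else bᵢⱼ.
Initial tableau (one row per fragment):
  row 1: a1 a2 b13 b14 a5 b16
  row 2: a1 a2 a3 b24 a5 a6
  row 3: b31 b32 b33 a4 a5 b36
Rows 1 and 2 agree on E; apply E→F and equate their F entries.
Rows 1 and 3 agree on E; apply E→F and equate their F entries.
Rows 1 and 3 agree on F; apply F→A and equate their A entries.
No row becomes fully distinguished — the join is lossy.

No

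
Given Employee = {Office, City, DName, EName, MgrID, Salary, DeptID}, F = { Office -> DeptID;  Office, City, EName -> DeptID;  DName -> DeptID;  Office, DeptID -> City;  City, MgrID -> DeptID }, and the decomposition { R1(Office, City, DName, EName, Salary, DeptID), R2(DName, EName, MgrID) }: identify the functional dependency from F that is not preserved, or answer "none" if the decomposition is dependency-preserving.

Check City, MgrID → DeptID: no single fragment contains all of {City, MgrID, DeptID}, and the restricted closure of {City, MgrID} across the fragments never reaches {DeptID}.
Office → DeptID is preserved.
Office, City, EName → DeptID is preserved.
DName → DeptID is preserved.
Office, DeptID → City is preserved.

City, MgrID -> DeptID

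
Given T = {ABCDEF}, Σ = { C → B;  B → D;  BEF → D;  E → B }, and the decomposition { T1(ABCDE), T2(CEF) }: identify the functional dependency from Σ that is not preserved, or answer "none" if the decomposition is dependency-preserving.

C → B lies within T1.
B → D lies within T1.
BEF → D: restricted closure across fragments reaches D.
E → B lies within T1.
Every dependency is enforceable on the fragments, so the decomposition is dependency-preserving.

none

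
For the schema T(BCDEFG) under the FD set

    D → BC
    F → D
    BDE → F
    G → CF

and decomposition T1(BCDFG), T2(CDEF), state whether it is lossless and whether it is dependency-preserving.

lossy but dependency-preserving

Lossless test: (CDF)⁺ = {BCDF}, which is a superkey of neither fragment — lossy.
Dependency preservation: BDE → F is not contained in any single fragment, but the restricted closure of its left-hand side across the fragments still reaches the right-hand side; the remaining FDs each lie inside some fragment. All dependencies are preserved.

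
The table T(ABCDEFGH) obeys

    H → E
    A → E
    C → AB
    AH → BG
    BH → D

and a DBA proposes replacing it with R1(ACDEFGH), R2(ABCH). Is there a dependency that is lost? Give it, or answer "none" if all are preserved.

Check BH → D: no single fragment contains all of {BDH}, and the restricted closure of {BH} across the fragments never reaches {D}.
H → E is preserved.
A → E is preserved.
C → AB is preserved.
AH → BG is preserved.

BH → D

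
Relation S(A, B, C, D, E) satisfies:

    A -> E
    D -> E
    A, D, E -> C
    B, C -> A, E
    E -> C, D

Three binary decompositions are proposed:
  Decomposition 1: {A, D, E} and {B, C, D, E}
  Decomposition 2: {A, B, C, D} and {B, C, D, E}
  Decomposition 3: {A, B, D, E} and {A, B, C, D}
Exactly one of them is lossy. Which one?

Decomposition 1

Decomposition 1: common = {D, E}, closure = {C, D, E} → lossy.
Decomposition 2: common = {B, C, D}, closure = {A, B, C, D, E} → lossless.
Decomposition 3: common = {A, B, D}, closure = {A, B, C, D, E} → lossless.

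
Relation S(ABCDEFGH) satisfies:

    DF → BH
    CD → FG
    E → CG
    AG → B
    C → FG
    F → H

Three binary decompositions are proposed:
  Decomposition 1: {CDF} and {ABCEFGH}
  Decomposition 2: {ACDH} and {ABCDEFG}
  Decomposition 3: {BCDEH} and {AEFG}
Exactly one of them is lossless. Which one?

Decomposition 1: common = {CF}, closure = {CFGH} → lossy.
Decomposition 2: common = {ACD}, closure = {ABCDFGH} → lossless.
Decomposition 3: common = {E}, closure = {CEFGH} → lossy.

Decomposition 2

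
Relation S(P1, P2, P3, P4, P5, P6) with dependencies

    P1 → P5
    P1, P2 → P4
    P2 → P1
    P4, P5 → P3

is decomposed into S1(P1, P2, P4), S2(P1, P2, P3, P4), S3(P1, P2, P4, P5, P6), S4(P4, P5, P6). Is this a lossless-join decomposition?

Yes

Chase test. Columns are P1, P2, P3, P4, P5, P6; row i has aⱼ where attribute j ∈ Si, else bᵢⱼ.
Initial tableau (one row per fragment):
  row 1: a1 a2 b13 a4 b15 b16
  row 2: a1 a2 a3 a4 b25 b26
  row 3: a1 a2 b33 a4 a5 a6
  row 4: b41 b42 b43 a4 a5 a6
Rows 1 and 2 agree on P1; apply P1→P5 and equate their P5 entries.
Rows 1 and 3 agree on P1; apply P1→P5 and equate their P5 entries.
Rows 1 and 2 agree on P4, P5; apply P4, P5→P3 and equate their P3 entries.
Rows 1 and 3 agree on P4, P5; apply P4, P5→P3 and equate their P3 entries.
Rows 1 and 4 agree on P4, P5; apply P4, P5→P3 and equate their P3 entries.
Row 3 is now all distinguished symbols — the join is lossless.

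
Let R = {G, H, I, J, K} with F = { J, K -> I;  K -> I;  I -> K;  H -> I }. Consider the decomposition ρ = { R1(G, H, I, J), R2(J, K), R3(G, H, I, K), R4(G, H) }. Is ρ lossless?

Chase test. Columns are G, H, I, J, K; row i has aⱼ where attribute j ∈ Ri, else bᵢⱼ.
Initial tableau (one row per fragment):
  row 1: a1 a2 a3 a4 b15
  row 2: b21 b22 b23 a4 a5
  row 3: a1 a2 a3 b34 a5
  row 4: a1 a2 b43 b44 b45
Rows 2 and 3 agree on K; apply K→I and equate their I entries.
Rows 1 and 2 agree on I; apply I→K and equate their K entries.
Rows 1 and 4 agree on H; apply H→I and equate their I entries.
Rows 1 and 4 agree on I; apply I→K and equate their K entries.
Row 1 is now all distinguished symbols — the join is lossless.

Yes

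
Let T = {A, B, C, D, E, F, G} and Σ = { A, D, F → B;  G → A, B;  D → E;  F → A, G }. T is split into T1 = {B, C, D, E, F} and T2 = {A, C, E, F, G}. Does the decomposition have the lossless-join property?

Yes

Common attributes: T1 ∩ T2 = {C, E, F}.
Closure of {C, E, F}: F → A, G applies, adding A, G; G → A, B applies, adding B. So (C, E, F)⁺ = {A, B, C, E, F, G}.
This closure contains every attribute of T2, so T1 ∩ T2 → T2. The join is lossless.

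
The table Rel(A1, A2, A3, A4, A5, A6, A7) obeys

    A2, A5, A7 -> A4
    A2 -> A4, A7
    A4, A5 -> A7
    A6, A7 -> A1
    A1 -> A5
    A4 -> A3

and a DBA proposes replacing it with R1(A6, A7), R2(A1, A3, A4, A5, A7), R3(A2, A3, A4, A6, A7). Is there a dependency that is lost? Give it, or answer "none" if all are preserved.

Check A6, A7 → A1: no single fragment contains all of {A1, A6, A7}, and the restricted closure of {A6, A7} across the fragments never reaches {A1}.
A2, A5, A7 → A4 is preserved.
A2 → A4, A7 is preserved.
A4, A5 → A7 is preserved.
A1 → A5 is preserved.
A4 → A3 is preserved.

A6, A7 -> A1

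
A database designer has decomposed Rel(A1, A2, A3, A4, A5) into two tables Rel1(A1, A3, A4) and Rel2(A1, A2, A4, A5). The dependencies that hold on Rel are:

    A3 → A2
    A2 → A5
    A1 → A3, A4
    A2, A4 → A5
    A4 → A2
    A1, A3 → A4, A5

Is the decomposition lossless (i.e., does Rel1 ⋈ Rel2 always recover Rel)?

Common attributes: Rel1 ∩ Rel2 = {A1, A4}.
Closure of {A1, A4}: A1 → A3, A4 applies, adding A3; A4 → A2 applies, adding A2; A1, A3 → A4, A5 applies, adding A5. So (A1, A4)⁺ = {A1, A2, A3, A4, A5}.
This closure contains every attribute of Rel1, so Rel1 ∩ Rel2 → Rel1. The join is lossless.

Yes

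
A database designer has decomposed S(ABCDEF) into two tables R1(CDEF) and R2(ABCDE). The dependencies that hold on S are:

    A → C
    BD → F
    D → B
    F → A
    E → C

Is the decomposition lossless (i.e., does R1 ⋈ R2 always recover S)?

Common attributes: R1 ∩ R2 = {CDE}.
Closure of {CDE}: D → B applies, adding B; BD → F applies, adding F; F → A applies, adding A. So (CDE)⁺ = {ABCDEF}.
This closure contains every attribute of R1, so R1 ∩ R2 → R1. The join is lossless.

Yes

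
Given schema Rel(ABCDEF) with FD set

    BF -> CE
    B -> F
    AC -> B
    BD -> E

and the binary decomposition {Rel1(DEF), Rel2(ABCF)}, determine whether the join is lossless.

Common attributes: Rel1 ∩ Rel2 = {F}.
No dependency enlarges {F}, so (F)⁺ = {F}.
The closure contains neither all of Rel1 = {DEF} nor all of Rel2 = {ABCF}, so the common attributes are not a superkey of either fragment. The join is lossy.

No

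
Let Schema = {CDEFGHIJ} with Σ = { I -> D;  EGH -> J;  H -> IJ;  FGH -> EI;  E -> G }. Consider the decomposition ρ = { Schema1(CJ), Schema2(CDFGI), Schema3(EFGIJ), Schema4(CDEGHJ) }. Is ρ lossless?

Chase test. Columns are CDEFGHIJ; row i has aⱼ where attribute j ∈ Schemai, else bᵢⱼ.
Initial tableau (one row per fragment):
  row 1: a1 b12 b13 b14 b15 b16 b17 a8
  row 2: a1 a2 b23 a4 a5 b26 a7 b28
  row 3: b31 b32 a3 a4 a5 b36 a7 a8
  row 4: a1 a2 a3 b44 a5 a6 b47 a8
Rows 2 and 3 agree on I; apply I→D and equate their D entries.
No row becomes fully distinguished — the join is lossy.

No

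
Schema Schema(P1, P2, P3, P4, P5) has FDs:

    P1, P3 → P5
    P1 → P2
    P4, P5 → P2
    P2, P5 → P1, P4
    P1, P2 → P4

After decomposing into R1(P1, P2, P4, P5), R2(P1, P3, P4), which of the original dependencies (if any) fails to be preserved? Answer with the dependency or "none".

P1, P3 → P5

Check P1, P3 → P5: no single fragment contains all of {P1, P3, P5}, and the restricted closure of {P1, P3} across the fragments never reaches {P5}.
P1 → P2 is preserved.
P4, P5 → P2 is preserved.
P2, P5 → P1, P4 is preserved.
P1, P2 → P4 is preserved.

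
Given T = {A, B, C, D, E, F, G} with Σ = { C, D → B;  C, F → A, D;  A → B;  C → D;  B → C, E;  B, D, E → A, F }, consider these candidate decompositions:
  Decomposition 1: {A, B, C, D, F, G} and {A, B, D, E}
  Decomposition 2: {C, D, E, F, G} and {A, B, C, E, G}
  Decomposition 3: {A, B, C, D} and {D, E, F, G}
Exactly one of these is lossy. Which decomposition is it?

Decomposition 1: common = {A, B, D}, closure = {A, B, C, D, E, F} → lossless.
Decomposition 2: common = {C, E, G}, closure = {A, B, C, D, E, F, G} → lossless.
Decomposition 3: common = {D}, closure = {D} → lossy.

Decomposition 3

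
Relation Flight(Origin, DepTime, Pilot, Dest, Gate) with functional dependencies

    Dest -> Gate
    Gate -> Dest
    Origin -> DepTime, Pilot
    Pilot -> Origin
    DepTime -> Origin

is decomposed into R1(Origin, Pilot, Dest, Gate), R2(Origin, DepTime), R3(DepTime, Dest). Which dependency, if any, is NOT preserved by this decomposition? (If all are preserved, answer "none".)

none

Dest → Gate lies within R1.
Gate → Dest lies within R1.
Origin → DepTime, Pilot: restricted closure across fragments reaches DepTime, Pilot.
Pilot → Origin lies within R1.
DepTime → Origin lies within R2.
Every dependency is enforceable on the fragments, so the decomposition is dependency-preserving.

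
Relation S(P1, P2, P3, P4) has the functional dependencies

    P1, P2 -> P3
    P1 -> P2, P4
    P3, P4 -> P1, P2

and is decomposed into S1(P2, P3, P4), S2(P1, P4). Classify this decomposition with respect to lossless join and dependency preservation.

Lossless test: (P4)⁺ = {P4}, which is a superkey of neither fragment — lossy.
Dependency preservation: the restricted closure of {P1, P2} across the fragments never reaches {P3}, so P1, P2 → P3 cannot be enforced without a join — not preserved.

lossy and not dependency-preserving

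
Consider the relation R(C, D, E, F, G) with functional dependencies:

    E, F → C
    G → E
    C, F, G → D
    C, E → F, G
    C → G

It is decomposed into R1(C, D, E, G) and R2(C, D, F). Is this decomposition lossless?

Yes

Common attributes: R1 ∩ R2 = {C, D}.
Closure of {C, D}: C → G applies, adding G; G → E applies, adding E; C, E → F, G applies, adding F. So (C, D)⁺ = {C, D, E, F, G}.
This closure contains every attribute of R1, so R1 ∩ R2 → R1. The join is lossless.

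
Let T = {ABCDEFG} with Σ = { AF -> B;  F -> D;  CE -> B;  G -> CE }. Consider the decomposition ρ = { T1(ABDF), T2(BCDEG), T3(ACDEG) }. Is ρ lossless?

Chase test. Columns are ABCDEFG; row i has aⱼ where attribute j ∈ Ti, else bᵢⱼ.
Initial tableau (one row per fragment):
  row 1: a1 a2 b13 a4 b15 a6 b17
  row 2: b21 a2 a3 a4 a5 b26 a7
  row 3: a1 b32 a3 a4 a5 b36 a7
Rows 2 and 3 agree on CE; apply CE→B and equate their B entries.
No row becomes fully distinguished — the join is lossy.

No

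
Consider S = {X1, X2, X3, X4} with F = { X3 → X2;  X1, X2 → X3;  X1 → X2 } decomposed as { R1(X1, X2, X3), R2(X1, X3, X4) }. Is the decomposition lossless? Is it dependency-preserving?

Lossless test: (X1, X3)⁺ = {X1, X2, X3}, which contains all of one fragment — lossless.
Dependency preservation: every FD's attributes lie within a single fragment, so each can be enforced locally — preserved.

lossless and dependency-preserving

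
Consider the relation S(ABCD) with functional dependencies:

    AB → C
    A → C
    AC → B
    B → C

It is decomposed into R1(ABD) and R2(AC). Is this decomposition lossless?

Common attributes: R1 ∩ R2 = {A}.
Closure of {A}: A → C applies, adding C; AC → B applies, adding B. So (A)⁺ = {ABC}.
This closure contains every attribute of R2, so R1 ∩ R2 → R2. The join is lossless.

Yes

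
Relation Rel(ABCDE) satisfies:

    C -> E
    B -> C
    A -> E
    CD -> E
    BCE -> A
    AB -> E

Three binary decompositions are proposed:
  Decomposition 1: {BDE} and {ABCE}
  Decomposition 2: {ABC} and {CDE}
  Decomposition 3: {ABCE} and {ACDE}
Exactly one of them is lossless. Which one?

Decomposition 1: common = {BE}, closure = {ABCE} → lossless.
Decomposition 2: common = {C}, closure = {CE} → lossy.
Decomposition 3: common = {ACE}, closure = {ACE} → lossy.

Decomposition 1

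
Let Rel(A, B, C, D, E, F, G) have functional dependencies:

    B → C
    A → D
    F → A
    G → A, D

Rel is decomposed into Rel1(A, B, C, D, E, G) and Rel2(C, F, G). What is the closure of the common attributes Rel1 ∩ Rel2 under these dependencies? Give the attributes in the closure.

A, C, D, G

Rel1 ∩ Rel2 = {C, G}.
G → A, D applies, adding A, D
Closure: {A, C, D, G}.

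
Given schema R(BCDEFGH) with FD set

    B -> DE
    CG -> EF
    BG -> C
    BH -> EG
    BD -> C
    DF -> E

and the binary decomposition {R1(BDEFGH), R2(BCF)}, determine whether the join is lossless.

Yes

Common attributes: R1 ∩ R2 = {BF}.
Closure of {BF}: B → DE applies, adding DE; BD → C applies, adding C. So (BF)⁺ = {BCDEF}.
This closure contains every attribute of R2, so R1 ∩ R2 → R2. The join is lossless.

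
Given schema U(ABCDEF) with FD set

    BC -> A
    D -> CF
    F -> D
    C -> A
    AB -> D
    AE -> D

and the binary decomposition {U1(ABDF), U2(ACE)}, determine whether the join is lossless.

No

Common attributes: U1 ∩ U2 = {A}.
No dependency enlarges {A}, so (A)⁺ = {A}.
The closure contains neither all of U1 = {ABDF} nor all of U2 = {ACE}, so the common attributes are not a superkey of either fragment. The join is lossy.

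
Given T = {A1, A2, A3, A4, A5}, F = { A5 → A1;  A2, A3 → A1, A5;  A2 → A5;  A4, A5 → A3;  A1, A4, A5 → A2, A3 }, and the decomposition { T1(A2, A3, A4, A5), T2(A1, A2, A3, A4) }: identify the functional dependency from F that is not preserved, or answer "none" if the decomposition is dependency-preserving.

Check A5 → A1: no single fragment contains all of {A1, A5}, and the restricted closure of {A5} across the fragments never reaches {A1}.
A2, A3 → A1, A5 is preserved.
A2 → A5 is preserved.
A4, A5 → A3 is preserved.
A1, A4, A5 → A2, A3 is preserved.

A5 → A1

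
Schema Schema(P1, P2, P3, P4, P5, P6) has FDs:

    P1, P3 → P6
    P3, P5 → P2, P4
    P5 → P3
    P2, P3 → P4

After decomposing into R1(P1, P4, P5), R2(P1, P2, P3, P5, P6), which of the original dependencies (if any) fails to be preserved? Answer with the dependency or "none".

P2, P3 → P4

Check P2, P3 → P4: no single fragment contains all of {P2, P3, P4}, and the restricted closure of {P2, P3} across the fragments never reaches {P4}.
P1, P3 → P6 is preserved.
P3, P5 → P2, P4 is preserved.
P5 → P3 is preserved.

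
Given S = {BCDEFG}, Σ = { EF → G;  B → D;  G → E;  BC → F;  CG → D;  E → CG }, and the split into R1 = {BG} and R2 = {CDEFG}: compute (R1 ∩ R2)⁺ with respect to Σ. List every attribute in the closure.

R1 ∩ R2 = {G}.
G → E applies, adding E
E → CG applies, adding C
CG → D applies, adding D
Closure: {CDEG}.

CDEG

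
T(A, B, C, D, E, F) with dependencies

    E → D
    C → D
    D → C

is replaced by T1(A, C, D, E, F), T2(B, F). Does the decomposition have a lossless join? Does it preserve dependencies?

lossy but dependency-preserving

Lossless test: (F)⁺ = {F}, which is a superkey of neither fragment — lossy.
Dependency preservation: every FD's attributes lie within a single fragment, so each can be enforced locally — preserved.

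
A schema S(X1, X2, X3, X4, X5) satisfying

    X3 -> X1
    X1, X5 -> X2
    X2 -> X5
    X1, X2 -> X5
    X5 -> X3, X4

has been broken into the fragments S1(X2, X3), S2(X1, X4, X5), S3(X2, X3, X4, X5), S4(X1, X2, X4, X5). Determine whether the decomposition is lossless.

Yes

Chase test. Columns are X1, X2, X3, X4, X5; row i has aⱼ where attribute j ∈ Si, else bᵢⱼ.
Initial tableau (one row per fragment):
  row 1: b11 a2 a3 b14 b15
  row 2: a1 b22 b23 a4 a5
  row 3: b31 a2 a3 a4 a5
  row 4: a1 a2 b43 a4 a5
Rows 1 and 3 agree on X3; apply X3→X1 and equate their X1 entries.
Rows 2 and 4 agree on X1, X5; apply X1, X5→X2 and equate their X2 entries.
Rows 1 and 2 agree on X2; apply X2→X5 and equate their X5 entries.
Rows 1 and 2 agree on X5; apply X5→X3, X4 and equate their X3, X4 entries.
Rows 1 and 4 agree on X5; apply X5→X3, X4 and equate their X3, X4 entries.
Rows 1 and 2 agree on X3; apply X3→X1 and equate their X1 entries.
Row 1 is now all distinguished symbols — the join is lossless.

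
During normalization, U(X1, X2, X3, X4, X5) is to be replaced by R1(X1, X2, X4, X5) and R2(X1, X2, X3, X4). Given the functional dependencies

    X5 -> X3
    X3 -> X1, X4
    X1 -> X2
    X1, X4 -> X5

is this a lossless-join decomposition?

Common attributes: R1 ∩ R2 = {X1, X2, X4}.
Closure of {X1, X2, X4}: X1, X4 → X5 applies, adding X5; X5 → X3 applies, adding X3. So (X1, X2, X4)⁺ = {X1, X2, X3, X4, X5}.
This closure contains every attribute of R1, so R1 ∩ R2 → R1. The join is lossless.

Yes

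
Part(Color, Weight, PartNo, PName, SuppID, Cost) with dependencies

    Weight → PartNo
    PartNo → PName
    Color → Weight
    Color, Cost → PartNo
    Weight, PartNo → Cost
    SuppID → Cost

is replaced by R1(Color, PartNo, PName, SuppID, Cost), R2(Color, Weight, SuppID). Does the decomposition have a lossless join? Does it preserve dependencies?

Lossless test: (Color, SuppID)⁺ = {Color, Weight, PartNo, PName, SuppID, Cost}, which contains all of one fragment — lossless.
Dependency preservation: the restricted closure of {Weight} across the fragments never reaches {PartNo}, so Weight → PartNo cannot be enforced without a join — not preserved.

lossless but not dependency-preserving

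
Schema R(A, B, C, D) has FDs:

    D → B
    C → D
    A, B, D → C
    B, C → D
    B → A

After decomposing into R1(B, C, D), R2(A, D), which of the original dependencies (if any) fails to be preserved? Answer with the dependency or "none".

Check B → A: no single fragment contains all of {A, B}, and the restricted closure of {B} across the fragments never reaches {A}.
D → B is preserved.
C → D is preserved.
A, B, D → C is preserved.
B, C → D is preserved.

B → A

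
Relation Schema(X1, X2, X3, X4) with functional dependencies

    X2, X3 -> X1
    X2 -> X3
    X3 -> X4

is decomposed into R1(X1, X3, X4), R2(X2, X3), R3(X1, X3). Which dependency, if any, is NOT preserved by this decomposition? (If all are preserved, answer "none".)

Check X2, X3 → X1: no single fragment contains all of {X1, X2, X3}, and the restricted closure of {X2, X3} across the fragments never reaches {X1}.
X2 → X3 is preserved.
X3 → X4 is preserved.

X2, X3 -> X1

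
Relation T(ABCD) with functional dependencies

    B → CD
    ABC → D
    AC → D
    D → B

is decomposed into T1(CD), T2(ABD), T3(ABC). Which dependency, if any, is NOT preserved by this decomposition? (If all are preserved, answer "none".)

B → CD: restricted closure across fragments reaches CD.
ABC → D: restricted closure across fragments reaches D.
AC → D: restricted closure across fragments reaches D.
D → B lies within T2.
Every dependency is enforceable on the fragments, so the decomposition is dependency-preserving.

none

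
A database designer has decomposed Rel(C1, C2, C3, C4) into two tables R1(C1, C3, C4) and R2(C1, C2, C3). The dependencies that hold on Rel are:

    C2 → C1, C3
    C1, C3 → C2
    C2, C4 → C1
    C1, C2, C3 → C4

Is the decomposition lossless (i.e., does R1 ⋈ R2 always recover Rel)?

Yes

Common attributes: R1 ∩ R2 = {C1, C3}.
Closure of {C1, C3}: C1, C3 → C2 applies, adding C2; C1, C2, C3 → C4 applies, adding C4. So (C1, C3)⁺ = {C1, C2, C3, C4}.
This closure contains every attribute of R1, so R1 ∩ R2 → R1. The join is lossless.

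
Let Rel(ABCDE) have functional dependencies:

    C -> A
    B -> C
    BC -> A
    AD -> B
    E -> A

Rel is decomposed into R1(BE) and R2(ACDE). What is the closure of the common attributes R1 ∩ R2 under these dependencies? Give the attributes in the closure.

R1 ∩ R2 = {E}.
E → A applies, adding A
Closure: {AE}.

AE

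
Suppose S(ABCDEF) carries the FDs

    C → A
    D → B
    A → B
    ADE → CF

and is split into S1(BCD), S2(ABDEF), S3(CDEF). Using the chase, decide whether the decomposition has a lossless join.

No

Chase test. Columns are ABCDEF; row i has aⱼ where attribute j ∈ Si, else bᵢⱼ.
Initial tableau (one row per fragment):
  row 1: b11 a2 a3 a4 b15 b16
  row 2: a1 a2 b23 a4 a5 a6
  row 3: b31 b32 a3 a4 a5 a6
Rows 1 and 3 agree on C; apply C→A and equate their A entries.
Rows 1 and 3 agree on D; apply D→B and equate their B entries.
No row becomes fully distinguished — the join is lossy.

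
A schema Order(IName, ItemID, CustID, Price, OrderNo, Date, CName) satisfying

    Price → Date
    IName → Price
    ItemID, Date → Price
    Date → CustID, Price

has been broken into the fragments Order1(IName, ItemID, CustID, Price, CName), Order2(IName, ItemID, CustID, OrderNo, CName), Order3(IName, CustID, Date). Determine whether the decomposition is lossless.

Chase test. Columns are IName, ItemID, CustID, Price, OrderNo, Date, CName; row i has aⱼ where attribute j ∈ Orderi, else bᵢⱼ.
Initial tableau (one row per fragment):
  row 1: a1 a2 a3 a4 b15 b16 a7
  row 2: a1 a2 a3 b24 a5 b26 a7
  row 3: a1 b32 a3 b34 b35 a6 b37
Rows 1 and 2 agree on IName; apply IName→Price and equate their Price entries.
Rows 1 and 3 agree on IName; apply IName→Price and equate their Price entries.
Rows 1 and 2 agree on Price; apply Price→Date and equate their Date entries.
Rows 1 and 3 agree on Price; apply Price→Date and equate their Date entries.
Row 2 is now all distinguished symbols — the join is lossless.

Yes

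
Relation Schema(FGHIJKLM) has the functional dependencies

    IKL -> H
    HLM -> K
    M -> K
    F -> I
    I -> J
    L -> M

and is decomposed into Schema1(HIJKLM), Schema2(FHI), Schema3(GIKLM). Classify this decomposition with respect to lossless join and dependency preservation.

Lossless test (chase): Rows 1 and 3 agree on IKL; apply IKL→H and equate their H entries. Rows 1 and 2 agree on I; apply I→J and equate their J entries. Rows 1 and 3 agree on I; apply I→J and equate their J entries. No row becomes fully distinguished — the join is lossy.
Dependency preservation: every FD's attributes lie within a single fragment, so each can be enforced locally — preserved.

lossy but dependency-preserving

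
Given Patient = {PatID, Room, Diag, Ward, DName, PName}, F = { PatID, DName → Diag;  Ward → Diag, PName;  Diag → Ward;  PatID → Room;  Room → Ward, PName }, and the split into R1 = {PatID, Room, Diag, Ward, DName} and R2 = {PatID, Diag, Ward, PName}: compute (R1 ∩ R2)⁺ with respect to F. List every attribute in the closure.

R1 ∩ R2 = {PatID, Diag, Ward}.
Ward → Diag, PName applies, adding PName
PatID → Room applies, adding Room
Closure: {PatID, Room, Diag, Ward, PName}.

PatID, Room, Diag, Ward, PName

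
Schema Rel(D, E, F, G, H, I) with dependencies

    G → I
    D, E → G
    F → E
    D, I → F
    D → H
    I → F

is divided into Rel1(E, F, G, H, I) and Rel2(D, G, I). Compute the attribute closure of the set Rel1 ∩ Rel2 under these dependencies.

E, F, G, I

Rel1 ∩ Rel2 = {G, I}.
I → F applies, adding F
F → E applies, adding E
Closure: {E, F, G, I}.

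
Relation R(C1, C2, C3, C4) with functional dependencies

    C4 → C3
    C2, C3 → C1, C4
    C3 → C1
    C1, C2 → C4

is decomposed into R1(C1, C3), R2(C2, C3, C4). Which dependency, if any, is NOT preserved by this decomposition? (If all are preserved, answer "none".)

Check C1, C2 → C4: no single fragment contains all of {C1, C2, C4}, and the restricted closure of {C1, C2} across the fragments never reaches {C4}.
C4 → C3 is preserved.
C2, C3 → C1, C4 is preserved.
C3 → C1 is preserved.

C1, C2 → C4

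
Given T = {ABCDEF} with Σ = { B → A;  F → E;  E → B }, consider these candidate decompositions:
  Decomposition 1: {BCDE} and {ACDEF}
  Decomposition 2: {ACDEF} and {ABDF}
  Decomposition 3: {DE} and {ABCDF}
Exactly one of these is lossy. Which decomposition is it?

Decomposition 1: common = {CDE}, closure = {ABCDE} → lossless.
Decomposition 2: common = {ADF}, closure = {ABDEF} → lossless.
Decomposition 3: common = {D}, closure = {D} → lossy.

Decomposition 3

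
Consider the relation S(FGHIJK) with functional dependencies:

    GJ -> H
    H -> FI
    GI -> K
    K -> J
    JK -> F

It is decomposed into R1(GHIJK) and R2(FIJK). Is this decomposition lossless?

Common attributes: R1 ∩ R2 = {IJK}.
Closure of {IJK}: JK → F applies, adding F. So (IJK)⁺ = {FIJK}.
This closure contains every attribute of R2, so R1 ∩ R2 → R2. The join is lossless.

Yes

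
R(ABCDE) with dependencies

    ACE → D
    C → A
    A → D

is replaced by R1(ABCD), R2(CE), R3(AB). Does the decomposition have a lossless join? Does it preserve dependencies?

lossy but dependency-preserving

Lossless test (chase): Rows 1 and 2 agree on C; apply C→A and equate their A entries. Rows 1 and 2 agree on A; apply A→D and equate their D entries. Rows 1 and 3 agree on A; apply A→D and equate their D entries. No row becomes fully distinguished — the join is lossy.
Dependency preservation: ACE → D is not contained in any single fragment, but the restricted closure of its left-hand side across the fragments still reaches the right-hand side; the remaining FDs each lie inside some fragment. All dependencies are preserved.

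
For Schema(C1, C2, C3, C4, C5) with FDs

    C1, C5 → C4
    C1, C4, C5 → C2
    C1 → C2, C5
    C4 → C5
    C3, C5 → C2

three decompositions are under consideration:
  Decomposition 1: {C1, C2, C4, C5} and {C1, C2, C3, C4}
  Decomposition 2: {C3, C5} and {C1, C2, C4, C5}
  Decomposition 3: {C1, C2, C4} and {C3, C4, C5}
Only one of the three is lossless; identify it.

Decomposition 1: common = {C1, C2, C4}, closure = {C1, C2, C4, C5} → lossless.
Decomposition 2: common = {C5}, closure = {C5} → lossy.
Decomposition 3: common = {C4}, closure = {C4, C5} → lossy.

Decomposition 1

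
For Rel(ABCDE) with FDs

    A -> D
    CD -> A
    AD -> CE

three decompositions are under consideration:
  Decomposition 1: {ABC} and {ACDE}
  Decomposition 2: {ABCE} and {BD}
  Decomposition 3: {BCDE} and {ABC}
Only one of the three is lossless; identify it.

Decomposition 1: common = {AC}, closure = {ACDE} → lossless.
Decomposition 2: common = {B}, closure = {B} → lossy.
Decomposition 3: common = {BC}, closure = {BC} → lossy.

Decomposition 1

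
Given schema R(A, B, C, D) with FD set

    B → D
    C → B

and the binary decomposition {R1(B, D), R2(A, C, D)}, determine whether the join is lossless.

No

Common attributes: R1 ∩ R2 = {D}.
No dependency enlarges {D}, so (D)⁺ = {D}.
The closure contains neither all of R1 = {B, D} nor all of R2 = {A, C, D}, so the common attributes are not a superkey of either fragment. The join is lossy.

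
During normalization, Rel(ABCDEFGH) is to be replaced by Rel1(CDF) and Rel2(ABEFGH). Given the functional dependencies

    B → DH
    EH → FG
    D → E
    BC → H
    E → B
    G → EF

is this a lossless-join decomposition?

Common attributes: Rel1 ∩ Rel2 = {F}.
No dependency enlarges {F}, so (F)⁺ = {F}.
The closure contains neither all of Rel1 = {CDF} nor all of Rel2 = {ABEFGH}, so the common attributes are not a superkey of either fragment. The join is lossy.

No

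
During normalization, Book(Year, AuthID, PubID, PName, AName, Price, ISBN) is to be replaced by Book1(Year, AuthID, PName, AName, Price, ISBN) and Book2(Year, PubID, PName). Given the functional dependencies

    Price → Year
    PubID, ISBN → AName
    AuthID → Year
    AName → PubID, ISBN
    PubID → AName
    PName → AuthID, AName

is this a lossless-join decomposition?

Common attributes: Book1 ∩ Book2 = {Year, PName}.
Closure of {Year, PName}: PName → AuthID, AName applies, adding AuthID, AName; AName → PubID, ISBN applies, adding PubID, ISBN. So (Year, PName)⁺ = {Year, AuthID, PubID, PName, AName, ISBN}.
This closure contains every attribute of Book2, so Book1 ∩ Book2 → Book2. The join is lossless.

Yes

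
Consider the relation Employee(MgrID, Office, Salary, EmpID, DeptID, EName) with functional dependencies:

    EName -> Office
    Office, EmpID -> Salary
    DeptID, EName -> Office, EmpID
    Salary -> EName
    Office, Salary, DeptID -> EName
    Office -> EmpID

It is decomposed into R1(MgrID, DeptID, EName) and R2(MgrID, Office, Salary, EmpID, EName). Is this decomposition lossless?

Common attributes: R1 ∩ R2 = {MgrID, EName}.
Closure of {MgrID, EName}: EName → Office applies, adding Office; Office → EmpID applies, adding EmpID; Office, EmpID → Salary applies, adding Salary. So (MgrID, EName)⁺ = {MgrID, Office, Salary, EmpID, EName}.
This closure contains every attribute of R2, so R1 ∩ R2 → R2. The join is lossless.

Yes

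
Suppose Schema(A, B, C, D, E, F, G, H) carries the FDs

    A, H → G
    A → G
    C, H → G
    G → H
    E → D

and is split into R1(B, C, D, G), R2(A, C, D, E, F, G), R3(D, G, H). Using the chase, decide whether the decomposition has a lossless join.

No

Chase test. Columns are A, B, C, D, E, F, G, H; row i has aⱼ where attribute j ∈ Ri, else bᵢⱼ.
Initial tableau (one row per fragment):
  row 1: b11 a2 a3 a4 b15 b16 a7 b18
  row 2: a1 b22 a3 a4 a5 a6 a7 b28
  row 3: b31 b32 b33 a4 b35 b36 a7 a8
Rows 1 and 2 agree on G; apply G→H and equate their H entries.
Rows 1 and 3 agree on G; apply G→H and equate their H entries.
No row becomes fully distinguished — the join is lossy.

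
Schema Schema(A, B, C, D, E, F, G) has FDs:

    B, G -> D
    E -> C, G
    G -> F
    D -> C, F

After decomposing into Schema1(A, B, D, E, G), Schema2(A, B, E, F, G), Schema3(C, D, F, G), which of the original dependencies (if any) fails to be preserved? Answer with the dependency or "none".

E -> C, G

Check E → C, G: no single fragment contains all of {C, E, G}, and the restricted closure of {E} across the fragments never reaches {C, G}.
B, G → D is preserved.
G → F is preserved.
D → C, F is preserved.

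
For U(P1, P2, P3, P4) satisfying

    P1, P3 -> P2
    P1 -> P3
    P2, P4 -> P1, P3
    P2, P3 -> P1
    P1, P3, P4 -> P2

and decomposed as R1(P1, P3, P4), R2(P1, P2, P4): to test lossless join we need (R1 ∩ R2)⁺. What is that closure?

R1 ∩ R2 = {P1, P4}.
P1 → P3 applies, adding P3
P1, P3, P4 → P2 applies, adding P2
Closure: {P1, P2, P3, P4}.

P1, P2, P3, P4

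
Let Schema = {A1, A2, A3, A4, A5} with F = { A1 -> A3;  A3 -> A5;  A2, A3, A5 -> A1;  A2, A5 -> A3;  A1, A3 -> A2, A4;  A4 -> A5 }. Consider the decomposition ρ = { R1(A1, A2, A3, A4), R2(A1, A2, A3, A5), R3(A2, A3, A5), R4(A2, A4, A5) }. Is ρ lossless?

Yes

Chase test. Columns are A1, A2, A3, A4, A5; row i has aⱼ where attribute j ∈ Ri, else bᵢⱼ.
Initial tableau (one row per fragment):
  row 1: a1 a2 a3 a4 b15
  row 2: a1 a2 a3 b24 a5
  row 3: b31 a2 a3 b34 a5
  row 4: b41 a2 b43 a4 a5
Rows 1 and 2 agree on A3; apply A3→A5 and equate their A5 entries.
Rows 1 and 3 agree on A2, A3, A5; apply A2, A3, A5→A1 and equate their A1 entries.
Rows 1 and 4 agree on A2, A5; apply A2, A5→A3 and equate their A3 entries.
Rows 1 and 2 agree on A1, A3; apply A1, A3→A2, A4 and equate their A2, A4 entries.
Rows 1 and 3 agree on A1, A3; apply A1, A3→A2, A4 and equate their A2, A4 entries.
Rows 1 and 4 agree on A2, A3, A5; apply A2, A3, A5→A1 and equate their A1 entries.
Row 1 is now all distinguished symbols — the join is lossless.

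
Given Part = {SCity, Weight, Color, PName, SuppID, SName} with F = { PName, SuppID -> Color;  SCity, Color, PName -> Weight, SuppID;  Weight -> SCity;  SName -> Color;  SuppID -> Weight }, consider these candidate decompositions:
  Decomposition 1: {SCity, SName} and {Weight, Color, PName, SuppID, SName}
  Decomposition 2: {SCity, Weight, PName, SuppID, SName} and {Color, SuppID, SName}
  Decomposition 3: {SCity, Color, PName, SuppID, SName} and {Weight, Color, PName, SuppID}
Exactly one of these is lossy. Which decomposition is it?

Decomposition 1: common = {SName}, closure = {Color, SName} → lossy.
Decomposition 2: common = {SuppID, SName}, closure = {SCity, Weight, Color, SuppID, SName} → lossless.
Decomposition 3: common = {Color, PName, SuppID}, closure = {SCity, Weight, Color, PName, SuppID} → lossless.

Decomposition 1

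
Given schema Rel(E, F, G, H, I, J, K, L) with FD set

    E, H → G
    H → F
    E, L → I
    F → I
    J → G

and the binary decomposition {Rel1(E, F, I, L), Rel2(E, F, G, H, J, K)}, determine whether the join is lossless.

No

Common attributes: Rel1 ∩ Rel2 = {E, F}.
Closure of {E, F}: F → I applies, adding I. So (E, F)⁺ = {E, F, I}.
The closure contains neither all of Rel1 = {E, F, I, L} nor all of Rel2 = {E, F, G, H, J, K}, so the common attributes are not a superkey of either fragment. The join is lossy.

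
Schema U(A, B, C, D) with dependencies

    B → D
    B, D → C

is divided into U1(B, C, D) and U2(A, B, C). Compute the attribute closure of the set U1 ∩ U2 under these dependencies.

U1 ∩ U2 = {B, C}.
B → D applies, adding D
Closure: {B, C, D}.

B, C, D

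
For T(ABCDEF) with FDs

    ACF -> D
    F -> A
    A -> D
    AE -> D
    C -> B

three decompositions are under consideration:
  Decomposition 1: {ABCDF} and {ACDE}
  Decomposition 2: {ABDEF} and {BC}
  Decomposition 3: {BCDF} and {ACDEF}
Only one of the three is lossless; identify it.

Decomposition 1: common = {ACD}, closure = {ABCD} → lossy.
Decomposition 2: common = {B}, closure = {B} → lossy.
Decomposition 3: common = {CDF}, closure = {ABCDF} → lossless.

Decomposition 3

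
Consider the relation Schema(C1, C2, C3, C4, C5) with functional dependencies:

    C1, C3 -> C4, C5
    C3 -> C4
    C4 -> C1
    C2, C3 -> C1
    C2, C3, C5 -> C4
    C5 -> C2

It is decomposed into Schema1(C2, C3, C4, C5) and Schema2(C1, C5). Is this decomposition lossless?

No

Common attributes: Schema1 ∩ Schema2 = {C5}.
Closure of {C5}: C5 → C2 applies, adding C2. So (C5)⁺ = {C2, C5}.
The closure contains neither all of Schema1 = {C2, C3, C4, C5} nor all of Schema2 = {C1, C5}, so the common attributes are not a superkey of either fragment. The join is lossy.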